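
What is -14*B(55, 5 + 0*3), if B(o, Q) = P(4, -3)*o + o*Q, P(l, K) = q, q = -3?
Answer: -1540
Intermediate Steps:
P(l, K) = -3
B(o, Q) = -3*o + Q*o (B(o, Q) = -3*o + o*Q = -3*o + Q*o)
-14*B(55, 5 + 0*3) = -770*(-3 + (5 + 0*3)) = -770*(-3 + (5 + 0)) = -770*(-3 + 5) = -770*2 = -14*110 = -1540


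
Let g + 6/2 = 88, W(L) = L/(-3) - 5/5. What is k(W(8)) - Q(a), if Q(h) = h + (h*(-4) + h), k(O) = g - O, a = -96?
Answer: -310/3 ≈ -103.33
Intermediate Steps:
W(L) = -1 - L/3 (W(L) = L*(-⅓) - 5*⅕ = -L/3 - 1 = -1 - L/3)
g = 85 (g = -3 + 88 = 85)
k(O) = 85 - O
Q(h) = -2*h (Q(h) = h + (-4*h + h) = h - 3*h = -2*h)
k(W(8)) - Q(a) = (85 - (-1 - ⅓*8)) - (-2)*(-96) = (85 - (-1 - 8/3)) - 1*192 = (85 - 1*(-11/3)) - 192 = (85 + 11/3) - 192 = 266/3 - 192 = -310/3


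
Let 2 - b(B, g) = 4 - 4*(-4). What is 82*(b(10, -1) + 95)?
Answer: 6314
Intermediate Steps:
b(B, g) = -18 (b(B, g) = 2 - (4 - 4*(-4)) = 2 - (4 + 16) = 2 - 1*20 = 2 - 20 = -18)
82*(b(10, -1) + 95) = 82*(-18 + 95) = 82*77 = 6314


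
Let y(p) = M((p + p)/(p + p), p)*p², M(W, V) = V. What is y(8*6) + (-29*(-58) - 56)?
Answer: 112218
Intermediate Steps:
y(p) = p³ (y(p) = p*p² = p³)
y(8*6) + (-29*(-58) - 56) = (8*6)³ + (-29*(-58) - 56) = 48³ + (1682 - 56) = 110592 + 1626 = 112218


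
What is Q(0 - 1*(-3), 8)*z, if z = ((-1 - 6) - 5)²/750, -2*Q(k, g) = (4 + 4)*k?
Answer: -288/125 ≈ -2.3040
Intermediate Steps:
Q(k, g) = -4*k (Q(k, g) = -(4 + 4)*k/2 = -4*k)
z = 24/125 (z = (-7 - 5)²*(1/750) = (-12)²*(1/750) = 144*(1/750) = 24/125 ≈ 0.19200)
Q(0 - 1*(-3), 8)*z = -4*(0 - 1*(-3))*(24/125) = -4*(0 + 3)*(24/125) = -4*3*(24/125) = -12*24/125 = -288/125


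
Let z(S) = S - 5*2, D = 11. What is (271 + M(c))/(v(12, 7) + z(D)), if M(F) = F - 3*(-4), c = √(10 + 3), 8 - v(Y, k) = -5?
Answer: 283/14 + √13/14 ≈ 20.472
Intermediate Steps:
v(Y, k) = 13 (v(Y, k) = 8 - 1*(-5) = 8 + 5 = 13)
c = √13 ≈ 3.6056
z(S) = -10 + S (z(S) = S - 10 = -10 + S)
M(F) = 12 + F (M(F) = F + 12 = 12 + F)
(271 + M(c))/(v(12, 7) + z(D)) = (271 + (12 + √13))/(13 + (-10 + 11)) = (283 + √13)/(13 + 1) = (283 + √13)/14 = (283 + √13)*(1/14) = 283/14 + √13/14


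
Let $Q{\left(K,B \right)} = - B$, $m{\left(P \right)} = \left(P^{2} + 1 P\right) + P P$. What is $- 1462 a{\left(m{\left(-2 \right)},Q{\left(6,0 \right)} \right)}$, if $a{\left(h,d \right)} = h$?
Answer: $-8772$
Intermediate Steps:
$m{\left(P \right)} = P + 2 P^{2}$ ($m{\left(P \right)} = \left(P^{2} + P\right) + P^{2} = \left(P + P^{2}\right) + P^{2} = P + 2 P^{2}$)
$- 1462 a{\left(m{\left(-2 \right)},Q{\left(6,0 \right)} \right)} = - 1462 \left(- 2 \left(1 + 2 \left(-2\right)\right)\right) = - 1462 \left(- 2 \left(1 - 4\right)\right) = - 1462 \left(\left(-2\right) \left(-3\right)\right) = \left(-1462\right) 6 = -8772$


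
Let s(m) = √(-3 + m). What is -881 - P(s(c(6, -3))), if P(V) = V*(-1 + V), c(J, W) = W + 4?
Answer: -879 + I*√2 ≈ -879.0 + 1.4142*I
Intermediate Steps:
c(J, W) = 4 + W
-881 - P(s(c(6, -3))) = -881 - √(-3 + (4 - 3))*(-1 + √(-3 + (4 - 3))) = -881 - √(-3 + 1)*(-1 + √(-3 + 1)) = -881 - √(-2)*(-1 + √(-2)) = -881 - I*√2*(-1 + I*√2)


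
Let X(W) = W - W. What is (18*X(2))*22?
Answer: 0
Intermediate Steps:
X(W) = 0
(18*X(2))*22 = (18*0)*22 = 0*22 = 0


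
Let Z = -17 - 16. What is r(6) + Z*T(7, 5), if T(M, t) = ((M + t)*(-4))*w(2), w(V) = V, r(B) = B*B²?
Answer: 3384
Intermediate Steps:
r(B) = B³
T(M, t) = -8*M - 8*t (T(M, t) = ((M + t)*(-4))*2 = (-4*M - 4*t)*2 = -8*M - 8*t)
Z = -33
r(6) + Z*T(7, 5) = 6³ - 33*(-8*7 - 8*5) = 216 - 33*(-56 - 40) = 216 - 33*(-96) = 216 + 3168 = 3384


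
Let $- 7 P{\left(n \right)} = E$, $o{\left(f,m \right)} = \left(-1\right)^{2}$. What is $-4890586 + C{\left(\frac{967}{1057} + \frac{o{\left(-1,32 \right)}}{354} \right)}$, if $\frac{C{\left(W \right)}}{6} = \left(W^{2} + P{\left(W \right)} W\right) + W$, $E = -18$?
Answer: $- \frac{114120575636379929}{23334862614} \approx -4.8906 \cdot 10^{6}$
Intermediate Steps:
$o{\left(f,m \right)} = 1$
$P{\left(n \right)} = \frac{18}{7}$ ($P{\left(n \right)} = \left(- \frac{1}{7}\right) \left(-18\right) = \frac{18}{7}$)
$C{\left(W \right)} = 6 W^{2} + \frac{150 W}{7}$ ($C{\left(W \right)} = 6 \left(\left(W^{2} + \frac{18 W}{7}\right) + W\right) = 6 \left(W^{2} + \frac{25 W}{7}\right) = 6 W^{2} + \frac{150 W}{7}$)
$-4890586 + C{\left(\frac{967}{1057} + \frac{o{\left(-1,32 \right)}}{354} \right)} = -4890586 + \frac{6 \left(\frac{967}{1057} + 1 \cdot \frac{1}{354}\right) \left(25 + 7 \left(\frac{967}{1057} + 1 \cdot \frac{1}{354}\right)\right)}{7} = -4890586 + \frac{6 \left(967 \cdot \frac{1}{1057} + 1 \cdot \frac{1}{354}\right) \left(25 + 7 \left(967 \cdot \frac{1}{1057} + 1 \cdot \frac{1}{354}\right)\right)}{7} = -4890586 + \frac{6 \left(\frac{967}{1057} + \frac{1}{354}\right) \left(25 + 7 \left(\frac{967}{1057} + \frac{1}{354}\right)\right)}{7} = -4890586 + \frac{6}{7} \cdot \frac{343375}{374178} \left(25 + 7 \cdot \frac{343375}{374178}\right) = -4890586 + \frac{6}{7} \cdot \frac{343375}{374178} \left(25 + \frac{343375}{53454}\right) = -4890586 + \frac{6}{7} \cdot \frac{343375}{374178} \cdot \frac{1679725}{53454} = -4890586 + \frac{576775571875}{23334862614} = - \frac{114120575636379929}{23334862614}$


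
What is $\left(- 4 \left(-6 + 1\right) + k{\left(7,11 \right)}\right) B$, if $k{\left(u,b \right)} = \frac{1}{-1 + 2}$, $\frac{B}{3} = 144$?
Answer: $9072$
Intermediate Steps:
$B = 432$ ($B = 3 \cdot 144 = 432$)
$k{\left(u,b \right)} = 1$ ($k{\left(u,b \right)} = 1^{-1} = 1$)
$\left(- 4 \left(-6 + 1\right) + k{\left(7,11 \right)}\right) B = \left(- 4 \left(-6 + 1\right) + 1\right) 432 = \left(\left(-4\right) \left(-5\right) + 1\right) 432 = \left(20 + 1\right) 432 = 21 \cdot 432 = 9072$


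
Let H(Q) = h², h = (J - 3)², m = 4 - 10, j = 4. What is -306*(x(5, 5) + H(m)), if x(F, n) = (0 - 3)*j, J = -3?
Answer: -392904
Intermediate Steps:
m = -6
h = 36 (h = (-3 - 3)² = (-6)² = 36)
H(Q) = 1296 (H(Q) = 36² = 1296)
x(F, n) = -12 (x(F, n) = (0 - 3)*4 = -3*4 = -12)
-306*(x(5, 5) + H(m)) = -306*(-12 + 1296) = -306*1284 = -392904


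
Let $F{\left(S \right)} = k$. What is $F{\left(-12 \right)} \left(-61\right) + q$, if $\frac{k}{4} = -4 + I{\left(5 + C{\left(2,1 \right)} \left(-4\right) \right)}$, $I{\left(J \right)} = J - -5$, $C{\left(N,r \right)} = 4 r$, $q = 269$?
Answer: $2709$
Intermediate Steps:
$I{\left(J \right)} = 5 + J$ ($I{\left(J \right)} = J + 5 = 5 + J$)
$k = -40$ ($k = 4 \left(-4 + \left(5 + \left(5 + 4 \cdot 1 \left(-4\right)\right)\right)\right) = 4 \left(-4 + \left(5 + \left(5 + 4 \left(-4\right)\right)\right)\right) = 4 \left(-4 + \left(5 + \left(5 - 16\right)\right)\right) = 4 \left(-4 + \left(5 - 11\right)\right) = 4 \left(-4 - 6\right) = 4 \left(-10\right) = -40$)
$F{\left(S \right)} = -40$
$F{\left(-12 \right)} \left(-61\right) + q = \left(-40\right) \left(-61\right) + 269 = 2440 + 269 = 2709$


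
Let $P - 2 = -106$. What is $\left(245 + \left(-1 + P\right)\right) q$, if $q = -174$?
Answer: $-24360$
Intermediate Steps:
$P = -104$ ($P = 2 - 106 = -104$)
$\left(245 + \left(-1 + P\right)\right) q = \left(245 - 105\right) \left(-174\right) = 140 \left(-174\right) = -24360$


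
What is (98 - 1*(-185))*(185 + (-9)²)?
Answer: 75278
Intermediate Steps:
(98 - 1*(-185))*(185 + (-9)²) = (98 + 185)*(185 + 81) = 283*266 = 75278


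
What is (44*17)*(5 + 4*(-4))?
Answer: -8228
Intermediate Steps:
(44*17)*(5 + 4*(-4)) = 748*(5 - 16) = 748*(-11) = -8228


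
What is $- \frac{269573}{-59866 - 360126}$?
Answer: $\frac{269573}{419992} \approx 0.64185$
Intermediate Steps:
$- \frac{269573}{-59866 - 360126} = - \frac{269573}{-419992} = \left(-269573\right) \left(- \frac{1}{419992}\right) = \frac{269573}{419992}$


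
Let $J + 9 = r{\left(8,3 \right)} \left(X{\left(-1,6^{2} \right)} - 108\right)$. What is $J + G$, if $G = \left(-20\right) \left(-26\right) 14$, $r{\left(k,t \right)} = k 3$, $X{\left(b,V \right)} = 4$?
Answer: $4775$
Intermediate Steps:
$r{\left(k,t \right)} = 3 k$
$J = -2505$ ($J = -9 + 3 \cdot 8 \left(4 - 108\right) = -9 + 24 \left(-104\right) = -9 - 2496 = -2505$)
$G = 7280$ ($G = 520 \cdot 14 = 7280$)
$J + G = -2505 + 7280 = 4775$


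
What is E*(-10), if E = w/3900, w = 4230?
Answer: -141/13 ≈ -10.846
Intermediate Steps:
E = 141/130 (E = 4230/3900 = 4230*(1/3900) = 141/130 ≈ 1.0846)
E*(-10) = (141/130)*(-10) = -141/13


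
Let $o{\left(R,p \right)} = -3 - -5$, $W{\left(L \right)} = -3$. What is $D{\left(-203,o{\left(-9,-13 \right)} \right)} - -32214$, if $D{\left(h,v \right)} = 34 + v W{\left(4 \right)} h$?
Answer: $33466$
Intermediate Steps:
$o{\left(R,p \right)} = 2$ ($o{\left(R,p \right)} = -3 + 5 = 2$)
$D{\left(h,v \right)} = 34 - 3 h v$ ($D{\left(h,v \right)} = 34 + v \left(-3\right) h = 34 + - 3 v h = 34 - 3 h v$)
$D{\left(-203,o{\left(-9,-13 \right)} \right)} - -32214 = \left(34 - \left(-609\right) 2\right) - -32214 = \left(34 + 1218\right) + 32214 = 1252 + 32214 = 33466$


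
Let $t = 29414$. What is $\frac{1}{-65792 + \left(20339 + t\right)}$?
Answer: $- \frac{1}{16039} \approx -6.2348 \cdot 10^{-5}$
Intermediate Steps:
$\frac{1}{-65792 + \left(20339 + t\right)} = \frac{1}{-65792 + \left(20339 + 29414\right)} = \frac{1}{-65792 + 49753} = \frac{1}{-16039} = - \frac{1}{16039}$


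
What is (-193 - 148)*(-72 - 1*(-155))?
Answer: -28303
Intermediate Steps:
(-193 - 148)*(-72 - 1*(-155)) = -341*(-72 + 155) = -341*83 = -28303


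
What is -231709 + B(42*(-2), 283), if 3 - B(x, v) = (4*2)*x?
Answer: -231034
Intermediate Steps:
B(x, v) = 3 - 8*x (B(x, v) = 3 - 4*2*x = 3 - 8*x)
-231709 + B(42*(-2), 283) = -231709 + (3 - 336*(-2)) = -231709 + (3 - 8*(-84)) = -231709 + (3 + 672) = -231709 + 675 = -231034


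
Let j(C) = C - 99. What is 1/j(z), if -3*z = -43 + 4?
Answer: -1/86 ≈ -0.011628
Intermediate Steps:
z = 13 (z = -(-43 + 4)/3 = -⅓*(-39) = 13)
j(C) = -99 + C
1/j(z) = 1/(-99 + 13) = 1/(-86) = -1/86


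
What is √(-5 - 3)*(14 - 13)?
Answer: 2*I*√2 ≈ 2.8284*I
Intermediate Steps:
√(-5 - 3)*(14 - 13) = √(-8)*1 = (2*I*√2)*1 = 2*I*√2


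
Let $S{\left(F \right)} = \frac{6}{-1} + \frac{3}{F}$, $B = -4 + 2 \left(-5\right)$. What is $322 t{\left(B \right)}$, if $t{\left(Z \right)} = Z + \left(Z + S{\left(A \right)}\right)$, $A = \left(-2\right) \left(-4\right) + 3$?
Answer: $- \frac{119462}{11} \approx -10860.0$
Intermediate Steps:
$A = 11$ ($A = 8 + 3 = 11$)
$B = -14$ ($B = -4 - 10 = -14$)
$S{\left(F \right)} = -6 + \frac{3}{F}$ ($S{\left(F \right)} = 6 \left(-1\right) + \frac{3}{F} = -6 + \frac{3}{F}$)
$t{\left(Z \right)} = - \frac{63}{11} + 2 Z$ ($t{\left(Z \right)} = Z - \left(6 - \frac{3}{11} - Z\right) = Z + \left(Z + \left(-6 + 3 \cdot \frac{1}{11}\right)\right) = Z + \left(Z + \left(-6 + \frac{3}{11}\right)\right) = Z + \left(Z - \frac{63}{11}\right) = Z + \left(- \frac{63}{11} + Z\right) = - \frac{63}{11} + 2 Z$)
$322 t{\left(B \right)} = 322 \left(- \frac{63}{11} + 2 \left(-14\right)\right) = 322 \left(- \frac{63}{11} - 28\right) = 322 \left(- \frac{371}{11}\right) = - \frac{119462}{11}$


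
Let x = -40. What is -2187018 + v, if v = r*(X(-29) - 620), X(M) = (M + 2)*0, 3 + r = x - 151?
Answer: -2066738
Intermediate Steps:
r = -194 (r = -3 + (-40 - 151) = -3 - 191 = -194)
X(M) = 0 (X(M) = (2 + M)*0 = 0)
v = 120280 (v = -194*(0 - 620) = -194*(-620) = 120280)
-2187018 + v = -2187018 + 120280 = -2066738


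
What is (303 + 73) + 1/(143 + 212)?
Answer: 133481/355 ≈ 376.00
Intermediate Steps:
(303 + 73) + 1/(143 + 212) = 376 + 1/355 = 133481/355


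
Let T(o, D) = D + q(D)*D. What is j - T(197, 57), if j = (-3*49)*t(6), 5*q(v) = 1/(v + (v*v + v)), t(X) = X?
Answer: -277006/295 ≈ -939.00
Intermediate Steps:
q(v) = 1/(5*(v² + 2*v)) (q(v) = 1/(5*(v + (v*v + v))) = 1/(5*(v + (v² + v))) = 1/(5*(v + (v + v²))) = 1/(5*(v² + 2*v)))
T(o, D) = D + 1/(5*(2 + D)) (T(o, D) = D + (1/(5*D*(2 + D)))*D = D + 1/(5*(2 + D)))
j = -882 (j = -3*49*6 = -147*6 = -882)
j - T(197, 57) = -882 - (⅕ + 57*(2 + 57))/(2 + 57) = -882 - (⅕ + 57*59)/59 = -882 - (⅕ + 3363)/59 = -882 - 16816/(59*5) = -882 - 1*16816/295 = -882 - 16816/295 = -277006/295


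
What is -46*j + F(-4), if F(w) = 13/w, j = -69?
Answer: 12683/4 ≈ 3170.8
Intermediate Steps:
-46*j + F(-4) = -46*(-69) + 13/(-4) = 3174 + 13*(-¼) = 3174 - 13/4 = 12683/4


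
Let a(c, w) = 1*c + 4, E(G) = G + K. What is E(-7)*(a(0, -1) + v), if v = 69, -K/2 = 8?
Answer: -1679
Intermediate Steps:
K = -16 (K = -2*8 = -16)
E(G) = -16 + G (E(G) = G - 16 = -16 + G)
a(c, w) = 4 + c (a(c, w) = c + 4 = 4 + c)
E(-7)*(a(0, -1) + v) = (-16 - 7)*((4 + 0) + 69) = -23*(4 + 69) = -23*73 = -1679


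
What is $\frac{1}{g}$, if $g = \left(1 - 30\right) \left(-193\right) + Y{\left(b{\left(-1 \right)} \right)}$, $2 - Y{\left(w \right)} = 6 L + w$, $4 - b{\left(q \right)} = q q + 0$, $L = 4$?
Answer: $\frac{1}{5572} \approx 0.00017947$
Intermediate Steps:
$b{\left(q \right)} = 4 - q^{2}$ ($b{\left(q \right)} = 4 - \left(q q + 0\right) = 4 - \left(q^{2} + 0\right) = 4 - q^{2}$)
$Y{\left(w \right)} = -22 - w$ ($Y{\left(w \right)} = 2 - \left(6 \cdot 4 + w\right) = 2 - \left(24 + w\right) = -22 - w$)
$g = 5572$ ($g = \left(1 - 30\right) \left(-193\right) - \left(26 - 1\right) = \left(-29\right) \left(-193\right) - 25 = 5597 - 25 = 5572$)
$\frac{1}{g} = \frac{1}{5572}$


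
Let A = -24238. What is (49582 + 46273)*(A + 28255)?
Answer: 385049535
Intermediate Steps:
(49582 + 46273)*(A + 28255) = (49582 + 46273)*(-24238 + 28255) = 95855*4017 = 385049535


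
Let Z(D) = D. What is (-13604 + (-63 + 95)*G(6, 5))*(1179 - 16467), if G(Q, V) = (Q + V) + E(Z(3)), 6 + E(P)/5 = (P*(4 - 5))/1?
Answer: 224611296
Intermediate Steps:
E(P) = -30 - 5*P (E(P) = -30 + 5*((P*(4 - 5))/1) = -30 + 5*((P*(-1))*1) = -30 + 5*(-P*1) = -30 + 5*(-P) = -30 - 5*P)
G(Q, V) = -45 + Q + V (G(Q, V) = (Q + V) + (-30 - 5*3) = (Q + V) + (-30 - 15) = (Q + V) - 45 = -45 + Q + V)
(-13604 + (-63 + 95)*G(6, 5))*(1179 - 16467) = (-13604 + (-63 + 95)*(-45 + 6 + 5))*(1179 - 16467) = (-13604 + 32*(-34))*(-15288) = (-13604 - 1088)*(-15288) = -14692*(-15288) = 224611296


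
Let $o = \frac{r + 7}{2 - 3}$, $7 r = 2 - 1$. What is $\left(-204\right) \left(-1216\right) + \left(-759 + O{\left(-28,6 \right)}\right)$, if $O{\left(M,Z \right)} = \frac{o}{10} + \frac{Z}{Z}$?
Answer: $\frac{1731137}{7} \approx 2.4731 \cdot 10^{5}$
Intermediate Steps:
$r = \frac{1}{7}$ ($r = \frac{2 - 1}{7} = \frac{1}{7} \cdot 1 = \frac{1}{7} \approx 0.14286$)
$o = - \frac{50}{7}$ ($o = \frac{\frac{1}{7} + 7}{2 - 3} = \frac{50}{7 \left(-1\right)} = \frac{50}{7} \left(-1\right) = - \frac{50}{7} \approx -7.1429$)
$O{\left(M,Z \right)} = \frac{2}{7}$ ($O{\left(M,Z \right)} = - \frac{50}{7 \cdot 10} + \frac{Z}{Z} = \left(- \frac{50}{7}\right) \frac{1}{10} + 1 = - \frac{5}{7} + 1 = \frac{2}{7}$)
$\left(-204\right) \left(-1216\right) + \left(-759 + O{\left(-28,6 \right)}\right) = \left(-204\right) \left(-1216\right) + \left(-759 + \frac{2}{7}\right) = 248064 - \frac{5311}{7} = \frac{1731137}{7}$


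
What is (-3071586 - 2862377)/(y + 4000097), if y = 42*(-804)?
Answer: -5933963/3966329 ≈ -1.4961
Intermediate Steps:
y = -33768
(-3071586 - 2862377)/(y + 4000097) = (-3071586 - 2862377)/(-33768 + 4000097) = -5933963/3966329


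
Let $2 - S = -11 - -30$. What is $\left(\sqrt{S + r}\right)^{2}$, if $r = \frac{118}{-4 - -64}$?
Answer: $- \frac{451}{30} \approx -15.033$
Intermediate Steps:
$S = -17$ ($S = 2 - \left(-11 - -30\right) = 2 - \left(-11 + 30\right) = 2 - 19 = -17$)
$r = \frac{59}{30}$ ($r = \frac{118}{-4 + 64} = \frac{118}{60} = 118 \cdot \frac{1}{60} = \frac{59}{30} \approx 1.9667$)
$\left(\sqrt{S + r}\right)^{2} = \left(\sqrt{-17 + \frac{59}{30}}\right)^{2} = \left(\sqrt{- \frac{451}{30}}\right)^{2} = \left(\frac{i \sqrt{13530}}{30}\right)^{2} = - \frac{451}{30}$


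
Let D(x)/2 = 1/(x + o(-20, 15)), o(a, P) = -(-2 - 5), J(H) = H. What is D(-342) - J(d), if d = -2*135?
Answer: 90448/335 ≈ 269.99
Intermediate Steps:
d = -270
o(a, P) = 7 (o(a, P) = -1*(-7) = 7)
D(x) = 2/(7 + x) (D(x) = 2/(x + 7) = 2/(7 + x))
D(-342) - J(d) = 2/(7 - 342) - 1*(-270) = 2/(-335) + 270 = 2*(-1/335) + 270 = -2/335 + 270 = 90448/335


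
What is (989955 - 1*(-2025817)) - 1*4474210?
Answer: -1458438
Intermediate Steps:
(989955 - 1*(-2025817)) - 1*4474210 = (989955 + 2025817) - 4474210 = 3015772 - 4474210 = -1458438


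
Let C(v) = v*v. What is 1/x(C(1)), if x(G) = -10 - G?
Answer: -1/11 ≈ -0.090909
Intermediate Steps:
C(v) = v²
1/x(C(1)) = 1/(-10 - 1*1²) = 1/(-10 - 1*1) = 1/(-10 - 1) = 1/(-11) = -1/11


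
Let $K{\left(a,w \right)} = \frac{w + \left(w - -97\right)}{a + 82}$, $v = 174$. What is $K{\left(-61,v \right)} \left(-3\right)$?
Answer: $- \frac{445}{7} \approx -63.571$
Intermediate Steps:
$K{\left(a,w \right)} = \frac{97 + 2 w}{82 + a}$ ($K{\left(a,w \right)} = \frac{w + \left(w + 97\right)}{82 + a} = \frac{w + \left(97 + w\right)}{82 + a} = \frac{97 + 2 w}{82 + a}$)
$K{\left(-61,v \right)} \left(-3\right) = \frac{97 + 2 \cdot 174}{82 - 61} \left(-3\right) = \frac{97 + 348}{21} \left(-3\right) = \frac{1}{21} \cdot 445 \left(-3\right) = \frac{445}{21} \left(-3\right) = - \frac{445}{7}$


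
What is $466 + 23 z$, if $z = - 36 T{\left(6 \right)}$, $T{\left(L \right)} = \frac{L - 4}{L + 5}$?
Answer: $\frac{3470}{11} \approx 315.45$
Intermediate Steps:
$T{\left(L \right)} = \frac{-4 + L}{5 + L}$
$z = - \frac{72}{11}$ ($z = - 36 \frac{-4 + 6}{5 + 6} = - 36 \cdot \frac{1}{11} \cdot 2 = \left(-36\right) \frac{2}{11} = - \frac{72}{11} \approx -6.5455$)
$466 + 23 z = 466 + 23 \left(- \frac{72}{11}\right) = 466 - \frac{1656}{11} = \frac{3470}{11}$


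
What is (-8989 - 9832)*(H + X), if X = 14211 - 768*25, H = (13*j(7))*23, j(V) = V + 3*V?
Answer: -63671443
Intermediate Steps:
j(V) = 4*V
H = 8372 (H = (13*(4*7))*23 = (13*28)*23 = 364*23 = 8372)
X = -4989 (X = 14211 - 19200 = -4989)
(-8989 - 9832)*(H + X) = (-8989 - 9832)*(8372 - 4989) = -18821*3383 = -63671443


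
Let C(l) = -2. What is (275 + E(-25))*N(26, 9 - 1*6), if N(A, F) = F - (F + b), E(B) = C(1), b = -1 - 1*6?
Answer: 1911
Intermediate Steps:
b = -7 (b = -1 - 6 = -7)
E(B) = -2
N(A, F) = 7 (N(A, F) = F - (F - 7) = F - (-7 + F) = F + (7 - F) = 7)
(275 + E(-25))*N(26, 9 - 1*6) = (275 - 2)*7 = 273*7 = 1911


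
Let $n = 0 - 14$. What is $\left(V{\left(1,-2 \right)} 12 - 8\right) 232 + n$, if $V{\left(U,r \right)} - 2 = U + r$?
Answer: $914$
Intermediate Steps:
$V{\left(U,r \right)} = 2 + U + r$ ($V{\left(U,r \right)} = 2 + \left(U + r\right) = 2 + U + r$)
$n = -14$ ($n = 0 - 14 = -14$)
$\left(V{\left(1,-2 \right)} 12 - 8\right) 232 + n = \left(\left(2 + 1 - 2\right) 12 - 8\right) 232 - 14 = \left(1 \cdot 12 - 8\right) 232 - 14 = \left(12 - 8\right) 232 - 14 = 4 \cdot 232 - 14 = 928 - 14 = 914$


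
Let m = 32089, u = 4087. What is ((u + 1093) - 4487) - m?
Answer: -31396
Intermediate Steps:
((u + 1093) - 4487) - m = ((4087 + 1093) - 4487) - 1*32089 = (5180 - 4487) - 32089 = 693 - 32089 = -31396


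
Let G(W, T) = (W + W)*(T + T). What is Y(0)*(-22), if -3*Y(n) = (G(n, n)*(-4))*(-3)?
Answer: 0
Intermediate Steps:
G(W, T) = 4*T*W (G(W, T) = (2*W)*(2*T) = 4*T*W)
Y(n) = -16*n² (Y(n) = -(4*n*n)*(-4)*(-3)/3 = -(4*n²)*(-4)*(-3)/3 = -(-16*n²)*(-3)/3 = -16*n²)
Y(0)*(-22) = -16*0²*(-22) = -16*0*(-22) = 0*(-22) = 0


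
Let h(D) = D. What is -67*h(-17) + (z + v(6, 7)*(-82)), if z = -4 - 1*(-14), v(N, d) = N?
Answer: 657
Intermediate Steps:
z = 10 (z = -4 + 14 = 10)
-67*h(-17) + (z + v(6, 7)*(-82)) = -67*(-17) + (10 + 6*(-82)) = 1139 + (10 - 492) = 1139 - 482 = 657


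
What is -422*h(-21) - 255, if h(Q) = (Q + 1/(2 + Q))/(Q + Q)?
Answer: -186145/399 ≈ -466.53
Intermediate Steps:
h(Q) = (Q + 1/(2 + Q))/(2*Q) (h(Q) = (Q + 1/(2 + Q))/((2*Q)) = (Q + 1/(2 + Q))*(1/(2*Q)) = (Q + 1/(2 + Q))/(2*Q))
-422*h(-21) - 255 = -211*(1 + (-21)² + 2*(-21))/((-21)*(2 - 21)) - 255 = -211*(-1)*(1 + 441 - 42)/(21*(-19)) - 255 = -211*(-1)*(-1)*400/(21*19) - 255 = -422*200/399 - 255 = -84400/399 - 255 = -186145/399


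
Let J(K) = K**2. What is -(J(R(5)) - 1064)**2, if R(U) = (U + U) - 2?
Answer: -1000000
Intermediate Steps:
R(U) = -2 + 2*U (R(U) = 2*U - 2 = -2 + 2*U)
-(J(R(5)) - 1064)**2 = -((-2 + 2*5)**2 - 1064)**2 = -((-2 + 10)**2 - 1064)**2 = -(8**2 - 1064)**2 = -(64 - 1064)**2 = -1*(-1000)**2 = -1*1000000 = -1000000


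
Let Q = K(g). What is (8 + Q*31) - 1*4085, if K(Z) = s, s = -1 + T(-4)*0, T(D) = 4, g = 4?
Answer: -4108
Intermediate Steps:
s = -1 (s = -1 + 4*0 = -1 + 0 = -1)
K(Z) = -1
Q = -1
(8 + Q*31) - 1*4085 = (8 - 1*31) - 1*4085 = (8 - 31) - 4085 = -23 - 4085 = -4108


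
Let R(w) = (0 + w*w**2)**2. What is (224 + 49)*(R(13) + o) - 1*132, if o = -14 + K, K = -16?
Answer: 1317710535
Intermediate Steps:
R(w) = w**6 (R(w) = (0 + w**3)**2 = (w**3)**2 = w**6)
o = -30 (o = -14 - 16 = -30)
(224 + 49)*(R(13) + o) - 1*132 = (224 + 49)*(13**6 - 30) - 1*132 = 273*(4826809 - 30) - 132 = 273*4826779 - 132 = 1317710667 - 132 = 1317710535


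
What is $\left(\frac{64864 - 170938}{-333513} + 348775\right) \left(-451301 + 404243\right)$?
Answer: $- \frac{608204272050738}{37057} \approx -1.6413 \cdot 10^{10}$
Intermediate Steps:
$\left(\frac{64864 - 170938}{-333513} + 348775\right) \left(-451301 + 404243\right) = \left(\left(-106074\right) \left(- \frac{1}{333513}\right) + 348775\right) \left(-47058\right) = \left(\frac{11786}{37057} + 348775\right) \left(-47058\right) = \frac{12924566961}{37057} \left(-47058\right) = - \frac{608204272050738}{37057}$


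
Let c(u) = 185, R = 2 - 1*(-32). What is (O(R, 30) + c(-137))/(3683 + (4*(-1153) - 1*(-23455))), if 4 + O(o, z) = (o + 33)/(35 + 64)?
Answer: 8993/1115037 ≈ 0.0080652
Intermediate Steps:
R = 34 (R = 2 + 32 = 34)
O(o, z) = -11/3 + o/99 (O(o, z) = -4 + (o + 33)/(35 + 64) = -4 + (33 + o)/99 = -4 + (33 + o)*(1/99) = -4 + (1/3 + o/99) = -11/3 + o/99)
(O(R, 30) + c(-137))/(3683 + (4*(-1153) - 1*(-23455))) = ((-11/3 + (1/99)*34) + 185)/(3683 + (4*(-1153) - 1*(-23455))) = ((-11/3 + 34/99) + 185)/(3683 + (-4612 + 23455)) = (-329/99 + 185)/(3683 + 18843) = (17986/99)/22526 = (17986/99)*(1/22526) = 8993/1115037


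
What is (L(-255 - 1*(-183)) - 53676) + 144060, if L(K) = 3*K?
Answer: 90168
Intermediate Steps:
(L(-255 - 1*(-183)) - 53676) + 144060 = (3*(-255 - 1*(-183)) - 53676) + 144060 = (3*(-255 + 183) - 53676) + 144060 = (3*(-72) - 53676) + 144060 = (-216 - 53676) + 144060 = -53892 + 144060 = 90168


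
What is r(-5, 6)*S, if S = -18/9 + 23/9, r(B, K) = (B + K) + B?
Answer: -20/9 ≈ -2.2222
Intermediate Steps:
r(B, K) = K + 2*B
S = 5/9 (S = -18*⅑ + 23*(⅑) = -2 + 23/9 = 5/9 ≈ 0.55556)
r(-5, 6)*S = (6 + 2*(-5))*(5/9) = (6 - 10)*(5/9) = -4*5/9 = -20/9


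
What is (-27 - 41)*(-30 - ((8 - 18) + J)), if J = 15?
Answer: 2380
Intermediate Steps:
(-27 - 41)*(-30 - ((8 - 18) + J)) = (-27 - 41)*(-30 - ((8 - 18) + 15)) = -68*(-30 - (-10 + 15)) = -68*(-30 - 1*5) = -68*(-30 - 5) = -68*(-35) = 2380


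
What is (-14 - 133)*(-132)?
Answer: 19404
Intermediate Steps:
(-14 - 133)*(-132) = -147*(-132) = 19404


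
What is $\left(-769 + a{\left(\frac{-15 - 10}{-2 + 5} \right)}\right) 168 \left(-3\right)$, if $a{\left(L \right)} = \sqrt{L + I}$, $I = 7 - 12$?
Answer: $387576 - 336 i \sqrt{30} \approx 3.8758 \cdot 10^{5} - 1840.3 i$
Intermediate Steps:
$I = -5$ ($I = 7 - 12 = -5$)
$a{\left(L \right)} = \sqrt{-5 + L}$ ($a{\left(L \right)} = \sqrt{L - 5} = \sqrt{-5 + L}$)
$\left(-769 + a{\left(\frac{-15 - 10}{-2 + 5} \right)}\right) 168 \left(-3\right) = \left(-769 + \sqrt{-5 + \frac{-15 - 10}{-2 + 5}}\right) 168 \left(-3\right) = \left(-769 + \sqrt{-5 - \frac{25}{3}}\right) \left(-504\right) = \left(-769 + \sqrt{- \frac{40}{3}}\right) \left(-504\right) = \left(-769 + \frac{2 i \sqrt{30}}{3}\right) \left(-504\right) = 387576 - 336 i \sqrt{30}$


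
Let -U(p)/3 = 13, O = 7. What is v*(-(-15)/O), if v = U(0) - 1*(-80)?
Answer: 615/7 ≈ 87.857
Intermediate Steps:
U(p) = -39 (U(p) = -3*13 = -39)
v = 41 (v = -39 - 1*(-80) = -39 + 80 = 41)
v*(-(-15)/O) = 41*(-(-15)/7) = 41*(-3*(-5/7)) = 41*(15/7) = 615/7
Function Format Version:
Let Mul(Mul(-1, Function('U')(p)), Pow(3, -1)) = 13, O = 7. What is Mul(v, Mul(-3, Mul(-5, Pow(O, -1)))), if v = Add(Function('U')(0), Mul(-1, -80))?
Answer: Rational(615, 7) ≈ 87.857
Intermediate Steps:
Function('U')(p) = -39 (Function('U')(p) = Mul(-3, 13) = -39)
v = 41 (v = Add(-39, Mul(-1, -80)) = Add(-39, 80) = 41)
Mul(v, Mul(-3, Mul(-5, Pow(O, -1)))) = Mul(41, Mul(-3, Mul(-5, Pow(7, -1)))) = Mul(41, Mul(-3, Mul(-5, Rational(1, 7)))) = Mul(41, Mul(-3, Rational(-5, 7))) = Mul(41, Rational(15, 7)) = Rational(615, 7)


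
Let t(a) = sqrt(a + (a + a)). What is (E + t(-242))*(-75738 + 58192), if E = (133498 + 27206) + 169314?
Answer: -5790495828 - 193006*I*sqrt(6) ≈ -5.7905e+9 - 4.7277e+5*I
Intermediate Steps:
E = 330018 (E = 160704 + 169314 = 330018)
t(a) = sqrt(3)*sqrt(a) (t(a) = sqrt(a + 2*a) = sqrt(3*a) = sqrt(3)*sqrt(a))
(E + t(-242))*(-75738 + 58192) = (330018 + sqrt(3)*sqrt(-242))*(-75738 + 58192) = (330018 + sqrt(3)*(11*I*sqrt(2)))*(-17546) = (330018 + 11*I*sqrt(6))*(-17546) = -5790495828 - 193006*I*sqrt(6)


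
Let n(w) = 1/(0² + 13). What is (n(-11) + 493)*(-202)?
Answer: -1294820/13 ≈ -99602.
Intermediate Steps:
n(w) = 1/13 (n(w) = 1/(0 + 13) = 1/13)
(n(-11) + 493)*(-202) = (1/13 + 493)*(-202) = (6410/13)*(-202) = -1294820/13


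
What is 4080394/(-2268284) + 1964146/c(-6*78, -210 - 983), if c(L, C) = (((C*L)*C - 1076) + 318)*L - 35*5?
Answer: -635980311241905633/353541598478213390 ≈ -1.7989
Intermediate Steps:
c(L, C) = -175 + L*(-758 + L*C**2) (c(L, C) = ((L*C**2 - 1076) + 318)*L - 175 = ((-1076 + L*C**2) + 318)*L - 175 = (-758 + L*C**2)*L - 175 = L*(-758 + L*C**2) - 175 = -175 + L*(-758 + L*C**2))
4080394/(-2268284) + 1964146/c(-6*78, -210 - 983) = 4080394/(-2268284) + 1964146/(-175 - (-4548)*78 + (-210 - 983)**2*(-6*78)**2) = 4080394*(-1/2268284) + 1964146/(-175 - 758*(-468) + (-1193)**2*(-468)**2) = -2040197/1134142 + 1964146/(-175 + 354744 + 1423249*219024) = -2040197/1134142 + 1964146/(-175 + 354744 + 311725688976) = -2040197/1134142 + 1964146/311726043545 = -635980311241905633/353541598478213390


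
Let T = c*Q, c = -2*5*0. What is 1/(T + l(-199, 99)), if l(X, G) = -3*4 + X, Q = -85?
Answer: -1/211 ≈ -0.0047393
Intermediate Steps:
c = 0 (c = -10*0 = 0)
l(X, G) = -12 + X
T = 0 (T = 0*(-85) = 0)
1/(T + l(-199, 99)) = 1/(0 + (-12 - 199)) = 1/(0 - 211) = 1/(-211) = -1/211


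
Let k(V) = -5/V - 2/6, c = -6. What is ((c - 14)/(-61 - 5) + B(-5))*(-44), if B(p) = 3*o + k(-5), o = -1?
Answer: 268/3 ≈ 89.333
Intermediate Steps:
k(V) = -⅓ - 5/V (k(V) = -5/V - 2*⅙ = -5/V - ⅓ = -⅓ - 5/V)
B(p) = -7/3 (B(p) = 3*(-1) + (⅓)*(-15 - 1*(-5))/(-5) = -3 + (⅓)*(-⅕)*(-15 + 5) = -3 + (⅓)*(-⅕)*(-10) = -3 + ⅔ = -7/3)
((c - 14)/(-61 - 5) + B(-5))*(-44) = ((-6 - 14)/(-61 - 5) - 7/3)*(-44) = (-20/(-66) - 7/3)*(-44) = (-20*(-1/66) - 7/3)*(-44) = (10/33 - 7/3)*(-44) = -67/33*(-44) = 268/3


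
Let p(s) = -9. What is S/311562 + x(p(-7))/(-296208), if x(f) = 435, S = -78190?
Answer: -1294224055/5127064272 ≈ -0.25243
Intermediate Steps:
S/311562 + x(p(-7))/(-296208) = -78190/311562 + 435/(-296208) = -78190*1/311562 + 435*(-1/296208) = -39095/155781 - 145/98736 = -1294224055/5127064272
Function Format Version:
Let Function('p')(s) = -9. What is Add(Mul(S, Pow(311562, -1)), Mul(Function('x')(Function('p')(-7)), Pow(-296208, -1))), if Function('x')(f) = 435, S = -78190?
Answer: Rational(-1294224055, 5127064272) ≈ -0.25243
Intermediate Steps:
Add(Mul(S, Pow(311562, -1)), Mul(Function('x')(Function('p')(-7)), Pow(-296208, -1))) = Add(Mul(-78190, Pow(311562, -1)), Mul(435, Pow(-296208, -1))) = Add(Mul(-78190, Rational(1, 311562)), Mul(435, Rational(-1, 296208))) = Add(Rational(-39095, 155781), Rational(-145, 98736)) = Rational(-1294224055, 5127064272)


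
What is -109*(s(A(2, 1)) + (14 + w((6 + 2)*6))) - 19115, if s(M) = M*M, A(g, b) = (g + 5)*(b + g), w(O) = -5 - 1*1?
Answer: -68056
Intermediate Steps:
w(O) = -6 (w(O) = -5 - 1 = -6)
A(g, b) = (5 + g)*(b + g)
s(M) = M²
-109*(s(A(2, 1)) + (14 + w((6 + 2)*6))) - 19115 = -109*((2² + 5*1 + 5*2 + 1*2)² + (14 - 6)) - 19115 = -109*((4 + 5 + 10 + 2)² + 8) - 19115 = -109*(21² + 8) - 19115 = -109*(441 + 8) - 19115 = -109*449 - 19115 = -48941 - 19115 = -68056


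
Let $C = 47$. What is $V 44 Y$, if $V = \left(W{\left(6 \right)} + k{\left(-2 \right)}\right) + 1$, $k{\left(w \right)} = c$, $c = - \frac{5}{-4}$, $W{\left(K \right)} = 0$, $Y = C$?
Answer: $4653$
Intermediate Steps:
$Y = 47$
$c = \frac{5}{4}$ ($c = \left(-5\right) \left(- \frac{1}{4}\right) = \frac{5}{4} \approx 1.25$)
$k{\left(w \right)} = \frac{5}{4}$
$V = \frac{9}{4}$ ($V = \left(0 + \frac{5}{4}\right) + 1 = \frac{5}{4} + 1 = \frac{9}{4} \approx 2.25$)
$V 44 Y = \frac{9}{4} \cdot 44 \cdot 47 = 99 \cdot 47 = 4653$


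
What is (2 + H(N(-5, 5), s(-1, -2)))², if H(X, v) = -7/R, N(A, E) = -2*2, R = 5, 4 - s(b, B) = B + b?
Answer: 9/25 ≈ 0.36000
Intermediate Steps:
s(b, B) = 4 - B - b (s(b, B) = 4 - (B + b) = 4 + (-B - b) = 4 - B - b)
N(A, E) = -4
H(X, v) = -7/5
(2 + H(N(-5, 5), s(-1, -2)))² = (2 - 7/5)² = (⅗)² = 9/25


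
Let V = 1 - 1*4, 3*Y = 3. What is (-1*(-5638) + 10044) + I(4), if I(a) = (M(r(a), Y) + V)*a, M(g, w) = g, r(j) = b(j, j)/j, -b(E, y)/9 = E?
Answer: 15634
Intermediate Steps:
Y = 1 (Y = (⅓)*3 = 1)
b(E, y) = -9*E
V = -3 (V = 1 - 4 = -3)
r(j) = -9 (r(j) = (-9*j)/j = -9)
I(a) = -12*a (I(a) = (-9 - 3)*a = -12*a)
(-1*(-5638) + 10044) + I(4) = (-1*(-5638) + 10044) - 12*4 = (5638 + 10044) - 48 = 15682 - 48 = 15634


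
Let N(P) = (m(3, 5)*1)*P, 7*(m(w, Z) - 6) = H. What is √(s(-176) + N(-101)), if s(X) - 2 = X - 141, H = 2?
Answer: I*√46543/7 ≈ 30.82*I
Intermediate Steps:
s(X) = -139 + X (s(X) = 2 + (X - 141) = 2 + (-141 + X) = -139 + X)
m(w, Z) = 44/7 (m(w, Z) = 6 + (⅐)*2 = 6 + 2/7 = 44/7)
N(P) = 44*P/7 (N(P) = ((44/7)*1)*P = 44*P/7)
√(s(-176) + N(-101)) = √((-139 - 176) + (44/7)*(-101)) = √(-315 - 4444/7) = √(-6649/7) = I*√46543/7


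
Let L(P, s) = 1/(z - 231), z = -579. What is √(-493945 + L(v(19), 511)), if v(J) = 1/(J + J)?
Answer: I*√4000954510/90 ≈ 702.81*I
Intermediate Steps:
v(J) = 1/(2*J)
L(P, s) = -1/810 (L(P, s) = 1/(-579 - 231) = 1/(-810) = -1/810)
√(-493945 + L(v(19), 511)) = √(-493945 - 1/810) = √(-400095451/810) = I*√4000954510/90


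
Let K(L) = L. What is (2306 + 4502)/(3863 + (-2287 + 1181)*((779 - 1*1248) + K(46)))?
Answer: 6808/471701 ≈ 0.014433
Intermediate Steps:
(2306 + 4502)/(3863 + (-2287 + 1181)*((779 - 1*1248) + K(46))) = (2306 + 4502)/(3863 + (-2287 + 1181)*((779 - 1*1248) + 46)) = 6808/(3863 - 1106*((779 - 1248) + 46)) = 6808/(3863 - 1106*(-469 + 46)) = 6808/(3863 - 1106*(-423)) = 6808/(3863 + 467838) = 6808/471701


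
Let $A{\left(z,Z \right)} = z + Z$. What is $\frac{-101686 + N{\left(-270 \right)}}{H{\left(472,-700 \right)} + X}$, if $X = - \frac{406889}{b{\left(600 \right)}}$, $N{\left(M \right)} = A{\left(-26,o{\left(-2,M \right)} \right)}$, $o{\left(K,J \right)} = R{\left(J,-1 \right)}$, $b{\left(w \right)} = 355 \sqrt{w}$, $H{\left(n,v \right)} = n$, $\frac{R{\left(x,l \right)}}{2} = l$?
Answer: $- \frac{3630201139920000}{16680253501679} - \frac{146921392498300 \sqrt{6}}{16680253501679} \approx -239.21$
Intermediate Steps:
$R{\left(x,l \right)} = 2 l$
$o{\left(K,J \right)} = -2$ ($o{\left(K,J \right)} = 2 \left(-1\right) = -2$)
$A{\left(z,Z \right)} = Z + z$
$N{\left(M \right)} = -28$ ($N{\left(M \right)} = -2 - 26 = -28$)
$X = - \frac{406889 \sqrt{6}}{21300}$ ($X = - \frac{406889}{355 \sqrt{600}} = - \frac{406889}{355 \cdot 10 \sqrt{6}} = - \frac{406889}{3550 \sqrt{6}} = - 406889 \frac{\sqrt{6}}{21300} = - \frac{406889 \sqrt{6}}{21300} \approx -46.792$)
$\frac{-101686 + N{\left(-270 \right)}}{H{\left(472,-700 \right)} + X} = \frac{-101686 - 28}{472 - \frac{406889 \sqrt{6}}{21300}} = - \frac{101714}{472 - \frac{406889 \sqrt{6}}{21300}}$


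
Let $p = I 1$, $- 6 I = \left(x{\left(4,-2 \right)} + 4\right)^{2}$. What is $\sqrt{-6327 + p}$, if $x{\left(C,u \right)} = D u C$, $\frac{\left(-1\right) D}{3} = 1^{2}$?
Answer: $\frac{i \sqrt{58119}}{3} \approx 80.36 i$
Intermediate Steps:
$D = -3$ ($D = - 3 \cdot 1^{2} = \left(-3\right) 1 = -3$)
$x{\left(C,u \right)} = - 3 C u$ ($x{\left(C,u \right)} = - 3 u C = - 3 C u$)
$I = - \frac{392}{3}$ ($I = - \frac{\left(\left(-3\right) 4 \left(-2\right) + 4\right)^{2}}{6} = - \frac{\left(24 + 4\right)^{2}}{6} = - \frac{28^{2}}{6} = \left(- \frac{1}{6}\right) 784 = - \frac{392}{3} \approx -130.67$)
$p = - \frac{392}{3}$ ($p = \left(- \frac{392}{3}\right) 1 = - \frac{392}{3} \approx -130.67$)
$\sqrt{-6327 + p} = \sqrt{-6327 - \frac{392}{3}} = \sqrt{- \frac{19373}{3}} = \frac{i \sqrt{58119}}{3}$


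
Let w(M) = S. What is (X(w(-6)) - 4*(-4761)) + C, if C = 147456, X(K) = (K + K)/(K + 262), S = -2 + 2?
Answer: 166500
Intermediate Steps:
S = 0
w(M) = 0
X(K) = 2*K/(262 + K) (X(K) = (2*K)/(262 + K) = 2*K/(262 + K))
(X(w(-6)) - 4*(-4761)) + C = (2*0/(262 + 0) - 4*(-4761)) + 147456 = (2*0/262 + 19044) + 147456 = (2*0*(1/262) + 19044) + 147456 = (0 + 19044) + 147456 = 19044 + 147456 = 166500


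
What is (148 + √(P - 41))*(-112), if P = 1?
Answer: -16576 - 224*I*√10 ≈ -16576.0 - 708.35*I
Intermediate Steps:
(148 + √(P - 41))*(-112) = (148 + √(1 - 41))*(-112) = (148 + √(-40))*(-112) = (148 + 2*I*√10)*(-112) = -16576 - 224*I*√10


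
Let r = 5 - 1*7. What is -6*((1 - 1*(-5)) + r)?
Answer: -24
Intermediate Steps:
r = -2 (r = 5 - 7 = -2)
-6*((1 - 1*(-5)) + r) = -6*((1 - 1*(-5)) - 2) = -6*((1 + 5) - 2) = -6*(6 - 2) = -6*4 = -24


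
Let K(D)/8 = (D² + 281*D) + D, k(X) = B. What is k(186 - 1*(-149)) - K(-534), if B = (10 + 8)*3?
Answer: -1076490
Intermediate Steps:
B = 54 (B = 18*3 = 54)
k(X) = 54
K(D) = 8*D² + 2256*D (K(D) = 8*((D² + 281*D) + D) = 8*(D² + 282*D) = 8*D² + 2256*D)
k(186 - 1*(-149)) - K(-534) = 54 - 8*(-534)*(282 - 534) = 54 - 8*(-534)*(-252) = 54 - 1*1076544 = 54 - 1076544 = -1076490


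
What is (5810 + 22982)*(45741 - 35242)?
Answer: 302287208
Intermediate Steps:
(5810 + 22982)*(45741 - 35242) = 28792*10499 = 302287208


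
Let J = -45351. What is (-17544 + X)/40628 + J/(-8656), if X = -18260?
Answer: 383150251/87918992 ≈ 4.3580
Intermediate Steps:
(-17544 + X)/40628 + J/(-8656) = (-17544 - 18260)/40628 - 45351/(-8656) = -35804*1/40628 - 45351*(-1/8656) = -8951/10157 + 45351/8656 = 383150251/87918992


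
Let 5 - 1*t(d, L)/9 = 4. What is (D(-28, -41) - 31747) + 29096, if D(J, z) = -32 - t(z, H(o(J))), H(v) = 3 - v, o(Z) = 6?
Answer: -2692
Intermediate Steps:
t(d, L) = 9 (t(d, L) = 45 - 9*4 = 45 - 36 = 9)
D(J, z) = -41 (D(J, z) = -32 - 1*9 = -32 - 9 = -41)
(D(-28, -41) - 31747) + 29096 = (-41 - 31747) + 29096 = -31788 + 29096 = -2692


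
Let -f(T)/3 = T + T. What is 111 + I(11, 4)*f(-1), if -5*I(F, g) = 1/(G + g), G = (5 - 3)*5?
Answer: 3882/35 ≈ 110.91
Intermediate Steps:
G = 10 (G = 2*5 = 10)
f(T) = -6*T (f(T) = -3*(T + T) = -6*T)
I(F, g) = -1/(5*(10 + g))
111 + I(11, 4)*f(-1) = 111 + (-1/(50 + 5*4))*(-6*(-1)) = 111 - 1/(50 + 20)*6 = 111 - 1/70*6 = 111 - 3/35 = 3882/35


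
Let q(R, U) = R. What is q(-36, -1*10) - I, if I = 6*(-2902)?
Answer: 17376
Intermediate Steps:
I = -17412
q(-36, -1*10) - I = -36 - 1*(-17412) = -36 + 17412 = 17376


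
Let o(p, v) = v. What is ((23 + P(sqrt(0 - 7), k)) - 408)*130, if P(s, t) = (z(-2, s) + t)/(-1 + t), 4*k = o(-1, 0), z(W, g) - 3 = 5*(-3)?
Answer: -48490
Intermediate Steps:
z(W, g) = -12 (z(W, g) = 3 + 5*(-3) = 3 - 15 = -12)
k = 0 (k = (1/4)*0 = 0)
P(s, t) = (-12 + t)/(-1 + t)
((23 + P(sqrt(0 - 7), k)) - 408)*130 = ((23 + (-12 + 0)/(-1 + 0)) - 408)*130 = ((23 - 12/(-1)) - 408)*130 = ((23 - 1*(-12)) - 408)*130 = ((23 + 12) - 408)*130 = (35 - 408)*130 = -373*130 = -48490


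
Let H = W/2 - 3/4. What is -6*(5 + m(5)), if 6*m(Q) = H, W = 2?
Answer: -121/4 ≈ -30.250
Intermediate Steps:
H = ¼ (H = 2/2 - 3/4 = 2*(½) - 3*¼ = 1 - ¾ = ¼ ≈ 0.25000)
m(Q) = 1/24 (m(Q) = (⅙)*(¼) = 1/24)
-6*(5 + m(5)) = -6*(5 + 1/24) = -6*121/24 = -121/4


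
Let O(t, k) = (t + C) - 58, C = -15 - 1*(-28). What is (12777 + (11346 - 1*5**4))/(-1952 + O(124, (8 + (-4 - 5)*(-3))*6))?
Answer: -23498/1873 ≈ -12.546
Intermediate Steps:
C = 13 (C = -15 + 28 = 13)
O(t, k) = -45 + t (O(t, k) = (t + 13) - 58 = (13 + t) - 58 = -45 + t)
(12777 + (11346 - 1*5**4))/(-1952 + O(124, (8 + (-4 - 5)*(-3))*6)) = (12777 + (11346 - 1*5**4))/(-1952 + (-45 + 124)) = (12777 + (11346 - 1*625))/(-1952 + 79) = (12777 + (11346 - 625))/(-1873) = (12777 + 10721)*(-1/1873) = 23498*(-1/1873) = -23498/1873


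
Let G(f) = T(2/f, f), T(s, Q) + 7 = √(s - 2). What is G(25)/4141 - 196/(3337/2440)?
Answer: -1980415199/13818517 + 4*I*√3/20705 ≈ -143.32 + 0.00033461*I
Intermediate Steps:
T(s, Q) = -7 + √(-2 + s) (T(s, Q) = -7 + √(s - 2) = -7 + √(-2 + s))
G(f) = -7 + √(-2 + 2/f)
G(25)/4141 - 196/(3337/2440) = (-7 + √2*√((1 - 1*25)/25))/4141 - 196/(3337/2440) = (-7 + √2*√((1 - 25)/25))*(1/4141) - 196/(3337*(1/2440)) = (-7 + √2*√((1/25)*(-24)))*(1/4141) - 196/3337/2440 = (-7 + √2*√(-24/25))*(1/4141) - 196*2440/3337 = (-7 + √2*(2*I*√6/5))*(1/4141) - 478240/3337 = (-7 + 4*I*√3/5)*(1/4141) - 478240/3337 = (-7/4141 + 4*I*√3/20705) - 478240/3337 = -1980415199/13818517 + 4*I*√3/20705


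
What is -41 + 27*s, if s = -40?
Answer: -1121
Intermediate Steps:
-41 + 27*s = -41 + 27*(-40) = -41 - 1080 = -1121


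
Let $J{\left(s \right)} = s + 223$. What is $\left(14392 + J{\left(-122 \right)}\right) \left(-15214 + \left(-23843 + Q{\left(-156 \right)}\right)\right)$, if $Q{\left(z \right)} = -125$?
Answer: $-567864726$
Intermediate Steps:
$J{\left(s \right)} = 223 + s$
$\left(14392 + J{\left(-122 \right)}\right) \left(-15214 + \left(-23843 + Q{\left(-156 \right)}\right)\right) = \left(14392 + \left(223 - 122\right)\right) \left(-15214 - 23968\right) = \left(14392 + 101\right) \left(-15214 - 23968\right) = 14493 \left(-39182\right) = -567864726$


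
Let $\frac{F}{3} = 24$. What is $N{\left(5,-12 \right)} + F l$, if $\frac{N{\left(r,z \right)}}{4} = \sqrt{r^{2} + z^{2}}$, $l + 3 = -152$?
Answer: $-11108$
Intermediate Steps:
$F = 72$ ($F = 3 \cdot 24 = 72$)
$l = -155$ ($l = -3 - 152 = -155$)
$N{\left(r,z \right)} = 4 \sqrt{r^{2} + z^{2}}$
$N{\left(5,-12 \right)} + F l = 4 \sqrt{5^{2} + \left(-12\right)^{2}} + 72 \left(-155\right) = 4 \sqrt{25 + 144} - 11160 = 4 \sqrt{169} - 11160 = 4 \cdot 13 - 11160 = 52 - 11160 = -11108$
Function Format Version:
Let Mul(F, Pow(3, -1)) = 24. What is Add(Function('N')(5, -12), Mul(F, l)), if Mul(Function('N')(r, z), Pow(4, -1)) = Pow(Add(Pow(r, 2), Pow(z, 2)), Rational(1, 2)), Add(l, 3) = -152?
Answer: -11108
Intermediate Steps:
F = 72 (F = Mul(3, 24) = 72)
l = -155 (l = Add(-3, -152) = -155)
Function('N')(r, z) = Mul(4, Pow(Add(Pow(r, 2), Pow(z, 2)), Rational(1, 2)))
Add(Function('N')(5, -12), Mul(F, l)) = Add(Mul(4, Pow(Add(Pow(5, 2), Pow(-12, 2)), Rational(1, 2))), Mul(72, -155)) = Add(Mul(4, Pow(Add(25, 144), Rational(1, 2))), -11160) = Add(Mul(4, Pow(169, Rational(1, 2))), -11160) = Add(Mul(4, 13), -11160) = Add(52, -11160) = -11108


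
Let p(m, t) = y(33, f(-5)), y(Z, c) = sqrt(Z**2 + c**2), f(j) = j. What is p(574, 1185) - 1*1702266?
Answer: -1702266 + sqrt(1114) ≈ -1.7022e+6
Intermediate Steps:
p(m, t) = sqrt(1114) (p(m, t) = sqrt(33**2 + (-5)**2) = sqrt(1089 + 25) = sqrt(1114))
p(574, 1185) - 1*1702266 = sqrt(1114) - 1*1702266 = sqrt(1114) - 1702266 = -1702266 + sqrt(1114)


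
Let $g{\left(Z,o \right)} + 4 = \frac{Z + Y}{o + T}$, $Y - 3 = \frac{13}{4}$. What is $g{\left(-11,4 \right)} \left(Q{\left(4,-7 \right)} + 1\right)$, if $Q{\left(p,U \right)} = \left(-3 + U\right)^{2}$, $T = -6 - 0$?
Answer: $- \frac{1313}{8} \approx -164.13$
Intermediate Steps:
$T = -6$ ($T = -6 + 0 = -6$)
$Y = \frac{25}{4}$ ($Y = 3 + \frac{13}{4} = \frac{25}{4} \approx 6.25$)
$g{\left(Z,o \right)} = -4 + \frac{\frac{25}{4} + Z}{-6 + o}$ ($g{\left(Z,o \right)} = -4 + \frac{Z + \frac{25}{4}}{o - 6} = -4 + \frac{\frac{25}{4} + Z}{-6 + o}$)
$g{\left(-11,4 \right)} \left(Q{\left(4,-7 \right)} + 1\right) = \frac{\frac{121}{4} - 11 - 16}{-6 + 4} \left(\left(-3 - 7\right)^{2} + 1\right) = \frac{\frac{121}{4} - 11 - 16}{-2} \left(\left(-10\right)^{2} + 1\right) = \left(- \frac{1}{2}\right) \frac{13}{4} \left(100 + 1\right) = \left(- \frac{13}{8}\right) 101 = - \frac{1313}{8}$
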